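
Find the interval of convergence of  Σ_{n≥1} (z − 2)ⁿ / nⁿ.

(−∞, ∞)

Applying the root test, |a_n|^(1/n) = 1/n → 0.
Since the n-th root of |a_n| tends to 0, the series converges for all real z; R = ∞.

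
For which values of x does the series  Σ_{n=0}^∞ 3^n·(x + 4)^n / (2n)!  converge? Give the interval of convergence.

(−∞, ∞)

The ratio of consecutive coefficients is 3 · 1/[(2n+1)·(2n+2)] → 0.
Since the limit is 0 < 1 for every x, the series converges on all of ℝ and R = ∞.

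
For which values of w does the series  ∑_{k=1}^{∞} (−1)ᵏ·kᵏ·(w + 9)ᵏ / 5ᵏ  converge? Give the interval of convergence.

Applying the root test, |a_k|^(1/k) = k/5 → ∞.
The root grows without bound, so R = 0 (convergence only at w = -9).

{-9}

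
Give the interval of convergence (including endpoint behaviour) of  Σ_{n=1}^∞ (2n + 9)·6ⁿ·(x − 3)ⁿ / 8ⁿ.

(5/3, 13/3)

Ratio test: |a_{n+1}/a_n| = [(2(n+1) + 9)/(2n + 9)] · 6/8 → 3/4 as n → ∞.
Thus R = 1/(3/4) = 4/3.
Endpoint x = 13/3: the terms have absolute value of order n, which does not tend to 0, so the series diverges by the divergence test.
Endpoint x = 5/3: the terms do not tend to 0, so the series diverges.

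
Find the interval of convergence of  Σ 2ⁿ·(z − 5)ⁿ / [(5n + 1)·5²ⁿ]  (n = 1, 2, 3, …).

The ratio of consecutive coefficients is [(5n + 1)/(5(n+1) + 1)] · 2/25 → 2/25.
The series converges when 2/25 · |z − 5| < 1, giving R = 25/2.
When z = 35/2, the terms behave like c/n; limit comparison with the harmonic series gives divergence.
At z = -15/2: the terms alternate in sign and decrease monotonically to 0 in absolute value (size ~ c/n), so the alternating series test gives convergence.

[-15/2, 35/2)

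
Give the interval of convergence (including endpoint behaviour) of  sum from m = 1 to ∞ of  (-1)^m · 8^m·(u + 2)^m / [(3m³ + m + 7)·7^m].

The ratio of consecutive coefficients is [(3m³ + m + 7)/(3(m+1)³ + (m+1) + 7)] · 8/7 → 8/7.
Hence the series converges for |u + 2| < 1/(8/7) = 7/8, so the radius of convergence is 7/8.
At u = -9/8: absolute convergence follows by limit comparison with Σ 1/m³.
Endpoint u = -23/8: the terms are on the order of 1/m³, so the series converges absolutely by comparison with the p-series (p = 3 > 1).

[-23/8, -9/8]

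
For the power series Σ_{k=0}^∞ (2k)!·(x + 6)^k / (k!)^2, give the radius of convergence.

R = 1/4

The ratio of consecutive coefficients is (2k+1)·(2k+2)/(k+1)² → 4.
Thus R = 1/(4) = 1/4.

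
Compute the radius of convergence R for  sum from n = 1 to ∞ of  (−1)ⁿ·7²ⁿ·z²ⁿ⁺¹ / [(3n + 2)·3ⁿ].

R = √3/7

Apply the ratio test: |a_{n+1}| / |a_n| = [(3n + 2)/(3(n+1) + 2)] · 49/3, which tends to 49/3 as n → ∞.
Successive powers of z differ by 2, so the series converges when |z|² · 49/3 < 1, i.e. |z| < √(3/49). So R = √3/7.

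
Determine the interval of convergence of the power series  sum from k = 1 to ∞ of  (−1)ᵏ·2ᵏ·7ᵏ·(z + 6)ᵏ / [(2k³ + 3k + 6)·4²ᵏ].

[-50/7, -34/7]

The ratio of consecutive coefficients is [(2k³ + 3k + 6)/(2(k+1)³ + 3(k+1) + 6)] · 2·7/16 → 7/8.
Thus R = 1/(7/8) = 8/7.
Endpoint z = -34/7: the terms are on the order of 1/k³, so the series converges absolutely by comparison with the p-series (p = 3 > 1).
Endpoint z = -50/7: absolute convergence follows by limit comparison with Σ 1/k³.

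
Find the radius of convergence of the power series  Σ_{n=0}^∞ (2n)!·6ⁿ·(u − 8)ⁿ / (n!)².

R = 1/24

The ratio of consecutive coefficients is (2n+1)·(2n+2)/(n+1)² · 6 → 24.
Hence the series converges for |u − 8| < 1/(24) = 1/24, so the radius of convergence is 1/24.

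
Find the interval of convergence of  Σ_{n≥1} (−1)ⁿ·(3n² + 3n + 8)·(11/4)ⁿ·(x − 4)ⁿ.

(40/11, 48/11)

Apply the ratio test: |a_{n+1}| / |a_n| = [(3(n+1)² + 3(n+1) + 8)/(3n² + 3n + 8)] · 11/4, which tends to 11/4 as n → ∞.
Thus R = 1/(11/4) = 4/11.
Endpoint x = 48/11: the terms do not tend to 0, so the series diverges.
When x = 40/11, the n-th term does not approach 0; divergence by the term test.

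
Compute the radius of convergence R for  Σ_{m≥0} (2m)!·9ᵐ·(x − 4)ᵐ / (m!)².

R = 1/36

Apply the ratio test: |a_{m+1}| / |a_m| = (2m+1)·(2m+2)/(m+1)² · 9, which tends to 36 as m → ∞.
Thus R = 1/(36) = 1/36.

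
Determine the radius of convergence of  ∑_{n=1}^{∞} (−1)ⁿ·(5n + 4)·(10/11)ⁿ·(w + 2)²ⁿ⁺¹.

The ratio of consecutive coefficients is [(5(n+1) + 4)/(5n + 4)] · 10/11 → 10/11.
Since the exponent of (w + 2) increases by 2 each term, convergence requires |w + 2|² < 11/10, hence R = √110/10.

R = √110/10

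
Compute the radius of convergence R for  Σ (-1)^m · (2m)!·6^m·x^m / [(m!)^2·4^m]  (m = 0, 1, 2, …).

R = 1/6

By the ratio test, |a_{m+1}/a_m| = (2m+1)·(2m+2)/(m+1)² · 6/4 → 6.
The series converges when 6 · |x| < 1, giving R = 1/6.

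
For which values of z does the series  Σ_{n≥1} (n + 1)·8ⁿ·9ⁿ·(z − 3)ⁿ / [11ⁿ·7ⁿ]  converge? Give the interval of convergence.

(139/72, 293/72)

Ratio test: |a_{n+1}/a_n| = [((n+1) + 1)/(n + 1)] · 8·9/(11·7) → 72/77 as n → ∞.
Convergence for |z − 3| · 72/77 < 1, i.e. |z − 3| < 77/72. So R = 77/72.
At z = 293/72: the terms have absolute value of order n, which does not tend to 0, so the series diverges by the divergence test.
At z = 139/72: the terms have absolute value of order n, which does not tend to 0, so the series diverges by the divergence test.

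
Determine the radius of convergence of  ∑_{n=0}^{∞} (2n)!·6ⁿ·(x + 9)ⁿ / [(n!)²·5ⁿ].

By the ratio test, |a_{n+1}/a_n| = (2n+1)·(2n+2)/(n+1)² · 6/5 → 24/5.
Convergence for |x + 9| · 24/5 < 1, i.e. |x + 9| < 5/24. So R = 5/24.

R = 5/24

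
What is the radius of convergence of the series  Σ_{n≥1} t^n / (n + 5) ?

Ratio test: |a_{n+1}/a_n| = (n + 5)/((n+1) + 5) → 1 as n → ∞.
Hence R = 1.

R = 1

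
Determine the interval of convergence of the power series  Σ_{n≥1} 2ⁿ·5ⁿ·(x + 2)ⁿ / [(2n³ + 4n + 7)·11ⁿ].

[-31/10, -9/10]

Ratio test: |a_{n+1}/a_n| = [(2n³ + 4n + 7)/(2(n+1)³ + 4(n+1) + 7)] · 2·5/11 → 10/11 as n → ∞.
The series converges when 10/11 · |x + 2| < 1, giving R = 11/10.
When x = -9/10, absolute convergence follows by limit comparison with Σ 1/n³.
Check x = -31/10: the terms are on the order of 1/n³, so the series converges absolutely by comparison with the p-series (p = 3 > 1).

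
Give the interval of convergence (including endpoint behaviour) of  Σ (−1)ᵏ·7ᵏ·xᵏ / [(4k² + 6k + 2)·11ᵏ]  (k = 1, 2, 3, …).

[-11/7, 11/7]

By the ratio test, |a_{k+1}/a_k| = [(4k² + 6k + 2)/(4(k+1)² + 6(k+1) + 2)] · 7/11 → 7/11.
Hence the series converges for |x| < 1/(7/11) = 11/7, so the radius of convergence is 11/7.
Endpoint x = 11/7: the series is dominated by a constant times Σ 1/k², which converges (p = 2 > 1).
At x = -11/7: absolute convergence follows by limit comparison with Σ 1/k².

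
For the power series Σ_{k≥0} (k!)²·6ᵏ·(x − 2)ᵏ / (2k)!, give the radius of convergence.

Apply the ratio test: |a_{k+1}| / |a_k| = (k+1)²/[(2k+1)·(2k+2)] · 6, which tends to 3/2 as k → ∞.
The series converges when 3/2 · |x − 2| < 1, giving R = 2/3.

R = 2/3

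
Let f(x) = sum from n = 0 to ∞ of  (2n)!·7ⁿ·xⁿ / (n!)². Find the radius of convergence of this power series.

R = 1/28

By the ratio test, |a_{n+1}/a_n| = (2n+1)·(2n+2)/(n+1)² · 7 → 28.
Hence the series converges for |x| < 1/(28) = 1/28, so the radius of convergence is 1/28.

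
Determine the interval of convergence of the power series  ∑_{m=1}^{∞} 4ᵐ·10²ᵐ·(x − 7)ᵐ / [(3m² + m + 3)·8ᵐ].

[349/50, 351/50]

Ratio test: |a_{m+1}/a_m| = [(3m² + m + 3)/(3(m+1)² + (m+1) + 3)] · 4·100/8 → 50 as m → ∞.
Convergence for |x − 7| · 50 < 1, i.e. |x − 7| < 1/50. So R = 1/50.
Endpoint x = 351/50: absolute convergence follows by limit comparison with Σ 1/m².
At x = 349/50: the series is dominated by a constant times Σ 1/m², which converges (p = 2 > 1).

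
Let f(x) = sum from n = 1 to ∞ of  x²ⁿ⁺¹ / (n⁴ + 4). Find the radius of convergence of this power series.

Ratio test: |a_{n+1}/a_n| = (n⁴ + 4)/((n+1)⁴ + 4) → 1 as n → ∞.
Since the exponent of x increases by 2 each term, convergence requires |x|² < 1, hence R = 1.

R = 1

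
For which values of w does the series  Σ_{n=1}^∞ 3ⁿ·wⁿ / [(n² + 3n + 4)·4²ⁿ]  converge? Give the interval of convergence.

Ratio test: |a_{n+1}/a_n| = [(n² + 3n + 4)/((n+1)² + 3(n+1) + 4)] · 3/16 → 3/16 as n → ∞.
The series converges when 3/16 · |w| < 1, giving R = 16/3.
When w = 16/3, absolute convergence follows by limit comparison with Σ 1/n².
When w = -16/3, the terms are on the order of 1/n², so the series converges absolutely by comparison with the p-series (p = 2 > 1).

[-16/3, 16/3]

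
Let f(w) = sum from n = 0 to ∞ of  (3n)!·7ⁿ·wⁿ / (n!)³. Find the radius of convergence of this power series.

Ratio test: |a_{n+1}/a_n| = (3n+1)·(3n+2)·(3n+3)/(n+1)³ · 7 → 189 as n → ∞.
Convergence for |w| · 189 < 1, i.e. |w| < 1/189. So R = 1/189.

R = 1/189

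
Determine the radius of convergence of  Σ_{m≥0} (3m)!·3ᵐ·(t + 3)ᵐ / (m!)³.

Apply the ratio test: |a_{m+1}| / |a_m| = (3m+1)·(3m+2)·(3m+3)/(m+1)³ · 3, which tends to 81 as m → ∞.
Convergence for |t + 3| · 81 < 1, i.e. |t + 3| < 1/81. So R = 1/81.

R = 1/81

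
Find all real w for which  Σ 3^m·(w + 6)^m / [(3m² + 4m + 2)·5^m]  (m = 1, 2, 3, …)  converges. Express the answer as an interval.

By the ratio test, |a_{m+1}/a_m| = [(3m² + 4m + 2)/(3(m+1)² + 4(m+1) + 2)] · 3/5 → 3/5.
The series converges when 3/5 · |w + 6| < 1, giving R = 5/3.
When w = -13/3, absolute convergence follows by limit comparison with Σ 1/m².
At w = -23/3: the series is dominated by a constant times Σ 1/m², which converges (p = 2 > 1).

[-23/3, -13/3]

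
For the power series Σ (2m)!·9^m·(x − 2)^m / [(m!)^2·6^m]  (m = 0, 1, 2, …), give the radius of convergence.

R = 1/6

Ratio test: |a_{m+1}/a_m| = (2m+1)·(2m+2)/(m+1)² · 9/6 → 6 as m → ∞.
Thus R = 1/(6) = 1/6.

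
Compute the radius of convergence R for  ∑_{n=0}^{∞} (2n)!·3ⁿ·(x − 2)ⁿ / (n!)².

R = 1/12

By the ratio test, |a_{n+1}/a_n| = (2n+1)·(2n+2)/(n+1)² · 3 → 12.
Thus R = 1/(12) = 1/12.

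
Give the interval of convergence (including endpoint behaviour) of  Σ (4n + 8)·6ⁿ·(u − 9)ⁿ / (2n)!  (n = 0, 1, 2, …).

(−∞, ∞)

Apply the ratio test: |a_{n+1}| / |a_n| = (4(n+1) + 8)/(4n + 8) · 6 · 1/[(2n+1)·(2n+2)], which tends to 0 as n → ∞.
The ratio tends to 0 regardless of u, hence R = ∞.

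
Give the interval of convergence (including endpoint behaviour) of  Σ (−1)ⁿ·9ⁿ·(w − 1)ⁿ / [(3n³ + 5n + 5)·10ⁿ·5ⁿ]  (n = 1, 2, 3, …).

The ratio of consecutive coefficients is [(3n³ + 5n + 5)/(3(n+1)³ + 5(n+1) + 5)] · 9/(10·5) → 9/50.
Hence the series converges for |w − 1| < 1/(9/50) = 50/9, so the radius of convergence is 50/9.
Endpoint w = 59/9: absolute convergence follows by limit comparison with Σ 1/n³.
Check w = -41/9: the terms are on the order of 1/n³, so the series converges absolutely by comparison with the p-series (p = 3 > 1).

[-41/9, 59/9]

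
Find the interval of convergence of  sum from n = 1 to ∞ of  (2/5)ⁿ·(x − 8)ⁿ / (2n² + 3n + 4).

[11/2, 21/2]

By the ratio test, |a_{n+1}/a_n| = [(2n² + 3n + 4)/(2(n+1)² + 3(n+1) + 4)] · 2/5 → 2/5.
Hence the series converges for |x − 8| < 1/(2/5) = 5/2, so the radius of convergence is 5/2.
When x = 21/2, the series is dominated by a constant times Σ 1/n², which converges (p = 2 > 1).
Endpoint x = 11/2: absolute convergence follows by limit comparison with Σ 1/n².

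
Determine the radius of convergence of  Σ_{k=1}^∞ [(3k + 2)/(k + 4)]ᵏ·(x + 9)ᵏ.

Root test: |a_k|^(1/k) = (3k + 2)/(k + 4) → 3.
Convergence for |x + 9| · 3 < 1, i.e. |x + 9| < 1/3. So R = 1/3.

R = 1/3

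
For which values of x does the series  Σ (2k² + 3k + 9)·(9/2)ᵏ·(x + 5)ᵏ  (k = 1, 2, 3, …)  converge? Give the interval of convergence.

Ratio test: |a_{k+1}/a_k| = [(2(k+1)² + 3(k+1) + 9)/(2k² + 3k + 9)] · 9/2 → 9/2 as k → ∞.
Thus R = 1/(9/2) = 2/9.
Check x = -43/9: the terms do not tend to 0, so the series diverges.
When x = -47/9, the k-th term does not approach 0; divergence by the term test.

(-47/9, -43/9)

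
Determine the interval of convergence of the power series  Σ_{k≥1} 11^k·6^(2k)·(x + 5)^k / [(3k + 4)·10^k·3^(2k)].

Ratio test: |a_{k+1}/a_k| = [(3k + 4)/(3(k+1) + 4)] · 11·36/(10·9) → 22/5 as k → ∞.
The series converges when 22/5 · |x + 5| < 1, giving R = 5/22.
When x = -105/22, the terms behave like c/k; limit comparison with the harmonic series gives divergence.
When x = -115/22, convergence follows from the alternating series test (terms decrease monotonically to 0).

[-115/22, -105/22)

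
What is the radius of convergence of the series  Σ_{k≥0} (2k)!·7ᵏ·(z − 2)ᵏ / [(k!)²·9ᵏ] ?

R = 9/28

Ratio test: |a_{k+1}/a_k| = (2k+1)·(2k+2)/(k+1)² · 7/9 → 28/9 as k → ∞.
Thus R = 1/(28/9) = 9/28.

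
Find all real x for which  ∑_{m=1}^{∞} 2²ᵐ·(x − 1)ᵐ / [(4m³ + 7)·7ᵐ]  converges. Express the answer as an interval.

[-3/4, 11/4]

By the ratio test, |a_{m+1}/a_m| = [(4m³ + 7)/(4(m+1)³ + 7)] · 4/7 → 4/7.
The series converges when 4/7 · |x − 1| < 1, giving R = 7/4.
Endpoint x = 11/4: the series is dominated by a constant times Σ 1/m³, which converges (p = 3 > 1).
Check x = -3/4: the terms are on the order of 1/m³, so the series converges absolutely by comparison with the p-series (p = 3 > 1).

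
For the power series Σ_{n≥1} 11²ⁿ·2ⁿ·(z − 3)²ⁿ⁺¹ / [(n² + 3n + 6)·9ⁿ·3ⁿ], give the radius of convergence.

The ratio of consecutive coefficients is [(n² + 3n + 6)/((n+1)² + 3(n+1) + 6)] · 121·2/(9·3) → 242/27.
Since the exponent of (z − 3) increases by 2 each term, convergence requires |z − 3|² < 27/242, hence R = 3√6/22.

R = 3√6/22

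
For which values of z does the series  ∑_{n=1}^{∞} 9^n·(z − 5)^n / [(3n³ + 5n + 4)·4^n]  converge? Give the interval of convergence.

The ratio of consecutive coefficients is [(3n³ + 5n + 4)/(3(n+1)³ + 5(n+1) + 4)] · 9/4 → 9/4.
Thus R = 1/(9/4) = 4/9.
When z = 49/9, absolute convergence follows by limit comparison with Σ 1/n³.
Check z = 41/9: absolute convergence follows by limit comparison with Σ 1/n³.

[41/9, 49/9]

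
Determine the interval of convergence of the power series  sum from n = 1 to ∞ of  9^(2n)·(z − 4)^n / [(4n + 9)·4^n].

[320/81, 328/81)

Apply the ratio test: |a_{n+1}| / |a_n| = [(4n + 9)/(4(n+1) + 9)] · 81/4, which tends to 81/4 as n → ∞.
Thus R = 1/(81/4) = 4/81.
When z = 328/81, the terms are asymptotic to a nonzero constant times 1/n, so the series diverges by limit comparison with Σ 1/n.
Endpoint z = 320/81: an alternating series whose terms decrease to 0 in absolute value, so it converges by the Leibniz criterion.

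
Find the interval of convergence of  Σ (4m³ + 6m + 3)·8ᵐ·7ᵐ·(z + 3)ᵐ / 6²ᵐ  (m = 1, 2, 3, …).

The ratio of consecutive coefficients is [(4(m+1)³ + 6(m+1) + 3)/(4m³ + 6m + 3)] · 8·7/36 → 14/9.
Thus R = 1/(14/9) = 9/14.
Endpoint z = -33/14: the terms have absolute value of order m³, which does not tend to 0, so the series diverges by the divergence test.
Endpoint z = -51/14: the terms have absolute value of order m³, which does not tend to 0, so the series diverges by the divergence test.

(-51/14, -33/14)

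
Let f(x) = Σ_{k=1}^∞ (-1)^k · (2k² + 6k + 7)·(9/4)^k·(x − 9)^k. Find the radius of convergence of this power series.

R = 4/9

The ratio of consecutive coefficients is [(2(k+1)² + 6(k+1) + 7)/(2k² + 6k + 7)] · 9/4 → 9/4.
The series converges when 9/4 · |x − 9| < 1, giving R = 4/9.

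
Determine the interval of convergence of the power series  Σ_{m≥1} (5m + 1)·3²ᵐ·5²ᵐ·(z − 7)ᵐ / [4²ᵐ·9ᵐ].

The ratio of consecutive coefficients is [(5(m+1) + 1)/(5m + 1)] · 9·25/(16·9) → 25/16.
Hence the series converges for |z − 7| < 1/(25/16) = 16/25, so the radius of convergence is 16/25.
Check z = 191/25: the terms do not tend to 0, so the series diverges.
When z = 159/25, the terms have absolute value of order m, which does not tend to 0, so the series diverges by the divergence test.

(159/25, 191/25)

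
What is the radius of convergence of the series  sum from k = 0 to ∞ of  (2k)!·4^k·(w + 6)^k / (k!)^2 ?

Apply the ratio test: |a_{k+1}| / |a_k| = (2k+1)·(2k+2)/(k+1)² · 4, which tends to 16 as k → ∞.
Hence the series converges for |w + 6| < 1/(16) = 1/16, so the radius of convergence is 1/16.

R = 1/16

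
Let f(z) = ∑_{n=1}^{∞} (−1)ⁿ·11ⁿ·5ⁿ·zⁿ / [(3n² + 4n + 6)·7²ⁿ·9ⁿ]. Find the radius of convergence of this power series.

By the ratio test, |a_{n+1}/a_n| = [(3n² + 4n + 6)/(3(n+1)² + 4(n+1) + 6)] · 11·5/(49·9) → 55/441.
Convergence for |z| · 55/441 < 1, i.e. |z| < 441/55. So R = 441/55.

R = 441/55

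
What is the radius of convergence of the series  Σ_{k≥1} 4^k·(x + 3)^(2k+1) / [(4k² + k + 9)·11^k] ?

Apply the ratio test: |a_{k+1}| / |a_k| = [(4k² + k + 9)/(4(k+1)² + (k+1) + 9)] · 4/11, which tends to 4/11 as k → ∞.
Successive powers of (x + 3) differ by 2, so the series converges when |x + 3|² · 4/11 < 1, i.e. |x + 3| < √(11/4). So R = √11/2.

R = √11/2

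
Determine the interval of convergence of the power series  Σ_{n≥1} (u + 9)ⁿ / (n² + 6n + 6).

Ratio test: |a_{n+1}/a_n| = (n² + 6n + 6)/((n+1)² + 6(n+1) + 6) → 1 as n → ∞.
So the series converges when |u + 9| < 1 and diverges when |u + 9| > 1; R = 1.
Endpoint u = -8: the series is dominated by a constant times Σ 1/n², which converges (p = 2 > 1).
Check u = -10: absolute convergence follows by limit comparison with Σ 1/n².

[-10, -8]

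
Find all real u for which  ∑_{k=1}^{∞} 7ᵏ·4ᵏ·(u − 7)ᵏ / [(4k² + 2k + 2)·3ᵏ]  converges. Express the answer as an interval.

[193/28, 199/28]

Apply the ratio test: |a_{k+1}| / |a_k| = [(4k² + 2k + 2)/(4(k+1)² + 2(k+1) + 2)] · 7·4/3, which tends to 28/3 as k → ∞.
The series converges when 28/3 · |u − 7| < 1, giving R = 3/28.
Endpoint u = 199/28: absolute convergence follows by limit comparison with Σ 1/k².
At u = 193/28: the terms are on the order of 1/k², so the series converges absolutely by comparison with the p-series (p = 2 > 1).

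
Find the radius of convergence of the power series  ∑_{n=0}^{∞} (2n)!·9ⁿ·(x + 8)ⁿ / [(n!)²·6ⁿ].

R = 1/6

The ratio of consecutive coefficients is (2n+1)·(2n+2)/(n+1)² · 9/6 → 6.
Convergence for |x + 8| · 6 < 1, i.e. |x + 8| < 1/6. So R = 1/6.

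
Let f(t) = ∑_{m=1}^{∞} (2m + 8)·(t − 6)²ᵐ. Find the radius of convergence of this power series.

R = 1

Ratio test: |a_{m+1}/a_m| = (2(m+1) + 8)/(2m + 8) → 1 as m → ∞.
Successive powers of (t − 6) differ by 2, so the series converges when |t − 6|² · 1 < 1, i.e. |t − 6| < √(1) = 1. So R = 1.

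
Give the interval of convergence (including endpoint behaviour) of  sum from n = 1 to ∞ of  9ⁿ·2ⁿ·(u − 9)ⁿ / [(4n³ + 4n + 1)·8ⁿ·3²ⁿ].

[5, 13]

The ratio of consecutive coefficients is [(4n³ + 4n + 1)/(4(n+1)³ + 4(n+1) + 1)] · 9·2/(8·9) → 1/4.
The series converges when 1/4 · |u − 9| < 1, giving R = 4.
At u = 13: absolute convergence follows by limit comparison with Σ 1/n³.
Endpoint u = 5: the series is dominated by a constant times Σ 1/n³, which converges (p = 3 > 1).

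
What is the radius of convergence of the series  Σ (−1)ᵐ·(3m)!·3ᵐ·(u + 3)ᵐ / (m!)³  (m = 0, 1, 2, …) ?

Ratio test: |a_{m+1}/a_m| = (3m+1)·(3m+2)·(3m+3)/(m+1)³ · 3 → 81 as m → ∞.
The series converges when 81 · |u + 3| < 1, giving R = 1/81.

R = 1/81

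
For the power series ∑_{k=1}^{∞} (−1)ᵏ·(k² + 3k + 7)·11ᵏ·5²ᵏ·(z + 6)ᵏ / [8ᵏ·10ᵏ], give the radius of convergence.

R = 16/55

Apply the ratio test: |a_{k+1}| / |a_k| = [((k+1)² + 3(k+1) + 7)/(k² + 3k + 7)] · 11·25/(8·10), which tends to 55/16 as k → ∞.
The series converges when 55/16 · |z + 6| < 1, giving R = 16/55.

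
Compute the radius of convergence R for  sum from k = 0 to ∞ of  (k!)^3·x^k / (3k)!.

R = 27

Ratio test: |a_{k+1}/a_k| = (k+1)³/[(3k+1)·(3k+2)·(3k+3)] → 1/27 as k → ∞.
Hence the series converges for |x| < 1/(1/27) = 27, so the radius of convergence is 27.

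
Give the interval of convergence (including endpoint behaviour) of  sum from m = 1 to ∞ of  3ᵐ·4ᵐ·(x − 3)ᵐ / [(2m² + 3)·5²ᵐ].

[11/12, 61/12]

Ratio test: |a_{m+1}/a_m| = [(2m² + 3)/(2(m+1)² + 3)] · 3·4/25 → 12/25 as m → ∞.
Hence the series converges for |x − 3| < 1/(12/25) = 25/12, so the radius of convergence is 25/12.
Endpoint x = 61/12: absolute convergence follows by limit comparison with Σ 1/m².
When x = 11/12, absolute convergence follows by limit comparison with Σ 1/m².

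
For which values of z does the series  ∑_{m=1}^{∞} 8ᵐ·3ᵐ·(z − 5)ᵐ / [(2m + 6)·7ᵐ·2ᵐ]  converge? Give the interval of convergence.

Ratio test: |a_{m+1}/a_m| = [(2m + 6)/(2(m+1) + 6)] · 8·3/(7·2) → 12/7 as m → ∞.
The series converges when 12/7 · |z − 5| < 1, giving R = 7/12.
When z = 67/12, the terms are asymptotic to a nonzero constant times 1/m, so the series diverges by limit comparison with Σ 1/m.
Check z = 53/12: the terms alternate in sign and decrease monotonically to 0 in absolute value (size ~ c/m), so the alternating series test gives convergence.

[53/12, 67/12)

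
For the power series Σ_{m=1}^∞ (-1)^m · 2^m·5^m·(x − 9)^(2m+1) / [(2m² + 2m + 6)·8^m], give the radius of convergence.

Apply the ratio test: |a_{m+1}| / |a_m| = [(2m² + 2m + 6)/(2(m+1)² + 2(m+1) + 6)] · 2·5/8, which tends to 5/4 as m → ∞.
Writing y = (x − 9)², the series in y has radius 4/5, so |x − 9| < √(4/5) and R = 2√5/5.

R = 2√5/5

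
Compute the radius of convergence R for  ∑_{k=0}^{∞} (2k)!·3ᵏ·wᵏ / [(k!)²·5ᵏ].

R = 5/12

By the ratio test, |a_{k+1}/a_k| = (2k+1)·(2k+2)/(k+1)² · 3/5 → 12/5.
The series converges when 12/5 · |w| < 1, giving R = 5/12.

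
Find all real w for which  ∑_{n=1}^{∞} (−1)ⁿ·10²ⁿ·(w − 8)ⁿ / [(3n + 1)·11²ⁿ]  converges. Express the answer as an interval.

(679/100, 921/100]

Apply the ratio test: |a_{n+1}| / |a_n| = [(3n + 1)/(3(n+1) + 1)] · 100/121, which tends to 100/121 as n → ∞.
Hence the series converges for |w − 8| < 1/(100/121) = 121/100, so the radius of convergence is 121/100.
Endpoint w = 921/100: an alternating series whose terms decrease to 0 in absolute value, so it converges by the Leibniz criterion.
When w = 679/100, the terms behave like c/n; limit comparison with the harmonic series gives divergence.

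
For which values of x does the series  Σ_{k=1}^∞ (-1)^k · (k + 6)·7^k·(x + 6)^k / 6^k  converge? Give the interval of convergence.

(-48/7, -36/7)

Apply the ratio test: |a_{k+1}| / |a_k| = [((k+1) + 6)/(k + 6)] · 7/6, which tends to 7/6 as k → ∞.
Hence the series converges for |x + 6| < 1/(7/6) = 6/7, so the radius of convergence is 6/7.
At x = -36/7: the terms have absolute value of order k, which does not tend to 0, so the series diverges by the divergence test.
When x = -48/7, the terms have absolute value of order k, which does not tend to 0, so the series diverges by the divergence test.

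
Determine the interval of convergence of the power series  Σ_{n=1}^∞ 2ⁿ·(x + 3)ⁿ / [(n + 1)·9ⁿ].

[-15/2, 3/2)

Ratio test: |a_{n+1}/a_n| = [(n + 1)/((n+1) + 1)] · 2/9 → 2/9 as n → ∞.
Convergence for |x + 3| · 2/9 < 1, i.e. |x + 3| < 9/2. So R = 9/2.
Check x = 3/2: the terms behave like c/n; limit comparison with the harmonic series gives divergence.
Endpoint x = -15/2: convergence follows from the alternating series test (terms decrease monotonically to 0).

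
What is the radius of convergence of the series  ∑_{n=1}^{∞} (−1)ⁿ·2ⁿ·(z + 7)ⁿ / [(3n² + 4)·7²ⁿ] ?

R = 49/2

Apply the ratio test: |a_{n+1}| / |a_n| = [(3n² + 4)/(3(n+1)² + 4)] · 2/49, which tends to 2/49 as n → ∞.
Hence the series converges for |z + 7| < 1/(2/49) = 49/2, so the radius of convergence is 49/2.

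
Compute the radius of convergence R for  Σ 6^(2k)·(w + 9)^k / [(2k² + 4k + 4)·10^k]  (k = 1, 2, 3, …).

R = 5/18

The ratio of consecutive coefficients is [(2k² + 4k + 4)/(2(k+1)² + 4(k+1) + 4)] · 36/10 → 18/5.
Thus R = 1/(18/5) = 5/18.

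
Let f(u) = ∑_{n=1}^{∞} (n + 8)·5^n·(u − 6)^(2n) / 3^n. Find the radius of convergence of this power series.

R = √15/5

Ratio test: |a_{n+1}/a_n| = [((n+1) + 8)/(n + 8)] · 5/3 → 5/3 as n → ∞.
Since the exponent of (u − 6) increases by 2 each term, convergence requires |u − 6|² < 3/5, hence R = √15/5.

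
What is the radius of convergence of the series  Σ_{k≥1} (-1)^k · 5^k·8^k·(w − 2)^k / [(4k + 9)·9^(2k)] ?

R = 81/40

The ratio of consecutive coefficients is [(4k + 9)/(4(k+1) + 9)] · 5·8/81 → 40/81.
Thus R = 1/(40/81) = 81/40.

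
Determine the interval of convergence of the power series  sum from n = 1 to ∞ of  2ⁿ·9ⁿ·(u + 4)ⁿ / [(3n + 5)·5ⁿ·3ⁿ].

Apply the ratio test: |a_{n+1}| / |a_n| = [(3n + 5)/(3(n+1) + 5)] · 2·9/(5·3), which tends to 6/5 as n → ∞.
The series converges when 6/5 · |u + 4| < 1, giving R = 5/6.
When u = -19/6, comparison with the harmonic series Σ 1/n shows the series diverges.
Check u = -29/6: the terms alternate in sign and decrease monotonically to 0 in absolute value (size ~ c/n), so the alternating series test gives convergence.

[-29/6, -19/6)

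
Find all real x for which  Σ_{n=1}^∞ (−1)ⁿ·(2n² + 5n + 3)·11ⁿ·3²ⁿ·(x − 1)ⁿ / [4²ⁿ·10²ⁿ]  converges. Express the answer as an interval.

By the ratio test, |a_{n+1}/a_n| = [(2(n+1)² + 5(n+1) + 3)/(2n² + 5n + 3)] · 11·9/(16·100) → 99/1600.
Convergence for |x − 1| · 99/1600 < 1, i.e. |x − 1| < 1600/99. So R = 1600/99.
When x = 1699/99, the terms do not tend to 0, so the series diverges.
At x = -1501/99: the terms do not tend to 0, so the series diverges.

(-1501/99, 1699/99)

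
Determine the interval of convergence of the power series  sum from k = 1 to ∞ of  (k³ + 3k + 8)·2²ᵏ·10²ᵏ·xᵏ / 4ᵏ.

The ratio of consecutive coefficients is [((k+1)³ + 3(k+1) + 8)/(k³ + 3k + 8)] · 4·100/4 → 100.
Convergence for |x| · 100 < 1, i.e. |x| < 1/100. So R = 1/100.
When x = 1/100, the terms do not tend to 0, so the series diverges.
Endpoint x = -1/100: the k-th term does not approach 0; divergence by the term test.

(-1/100, 1/100)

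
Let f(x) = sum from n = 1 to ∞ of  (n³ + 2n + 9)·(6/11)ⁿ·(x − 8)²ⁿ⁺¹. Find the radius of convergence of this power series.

The ratio of consecutive coefficients is [((n+1)³ + 2(n+1) + 9)/(n³ + 2n + 9)] · 6/11 → 6/11.
Since the exponent of (x − 8) increases by 2 each term, convergence requires |x − 8|² < 11/6, hence R = √66/6.

R = √66/6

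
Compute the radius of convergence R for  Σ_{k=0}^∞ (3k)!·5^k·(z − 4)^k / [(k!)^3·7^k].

R = 7/135

Apply the ratio test: |a_{k+1}| / |a_k| = (3k+1)·(3k+2)·(3k+3)/(k+1)³ · 5/7, which tends to 135/7 as k → ∞.
Hence the series converges for |z − 4| < 1/(135/7) = 7/135, so the radius of convergence is 7/135.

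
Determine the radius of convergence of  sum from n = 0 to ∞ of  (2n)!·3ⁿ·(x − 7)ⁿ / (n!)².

R = 1/12

Ratio test: |a_{n+1}/a_n| = (2n+1)·(2n+2)/(n+1)² · 3 → 12 as n → ∞.
Hence the series converges for |x − 7| < 1/(12) = 1/12, so the radius of convergence is 1/12.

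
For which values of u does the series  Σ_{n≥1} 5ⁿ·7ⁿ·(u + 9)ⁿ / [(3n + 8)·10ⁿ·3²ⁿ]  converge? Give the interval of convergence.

Apply the ratio test: |a_{n+1}| / |a_n| = [(3n + 8)/(3(n+1) + 8)] · 5·7/(10·9), which tends to 7/18 as n → ∞.
Thus R = 1/(7/18) = 18/7.
Check u = -45/7: the terms are asymptotic to a nonzero constant times 1/n, so the series diverges by limit comparison with Σ 1/n.
Endpoint u = -81/7: an alternating series whose terms decrease to 0 in absolute value, so it converges by the Leibniz criterion.

[-81/7, -45/7)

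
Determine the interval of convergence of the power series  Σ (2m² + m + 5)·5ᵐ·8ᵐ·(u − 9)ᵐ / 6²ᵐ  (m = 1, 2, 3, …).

(81/10, 99/10)

The ratio of consecutive coefficients is [(2(m+1)² + (m+1) + 5)/(2m² + m + 5)] · 5·8/36 → 10/9.
Hence the series converges for |u − 9| < 1/(10/9) = 9/10, so the radius of convergence is 9/10.
Endpoint u = 99/10: the terms do not tend to 0, so the series diverges.
When u = 81/10, the terms have absolute value of order m², which does not tend to 0, so the series diverges by the divergence test.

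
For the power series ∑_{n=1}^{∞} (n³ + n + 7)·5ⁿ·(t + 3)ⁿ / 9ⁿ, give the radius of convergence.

By the ratio test, |a_{n+1}/a_n| = [((n+1)³ + (n+1) + 7)/(n³ + n + 7)] · 5/9 → 5/9.
The series converges when 5/9 · |t + 3| < 1, giving R = 9/5.

R = 9/5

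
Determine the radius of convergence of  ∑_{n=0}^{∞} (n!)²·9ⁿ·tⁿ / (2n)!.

R = 4/9

The ratio of consecutive coefficients is (n+1)²/[(2n+1)·(2n+2)] · 9 → 9/4.
Thus R = 1/(9/4) = 4/9.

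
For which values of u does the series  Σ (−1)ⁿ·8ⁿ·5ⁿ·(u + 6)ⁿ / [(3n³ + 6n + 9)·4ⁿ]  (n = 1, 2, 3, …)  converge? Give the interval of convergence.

[-61/10, -59/10]

Ratio test: |a_{n+1}/a_n| = [(3n³ + 6n + 9)/(3(n+1)³ + 6(n+1) + 9)] · 8·5/4 → 10 as n → ∞.
Thus R = 1/(10) = 1/10.
At u = -59/10: the terms are on the order of 1/n³, so the series converges absolutely by comparison with the p-series (p = 3 > 1).
When u = -61/10, the series is dominated by a constant times Σ 1/n³, which converges (p = 3 > 1).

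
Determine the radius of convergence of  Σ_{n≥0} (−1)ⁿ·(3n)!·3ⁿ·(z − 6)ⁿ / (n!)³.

Apply the ratio test: |a_{n+1}| / |a_n| = (3n+1)·(3n+2)·(3n+3)/(n+1)³ · 3, which tends to 81 as n → ∞.
Convergence for |z − 6| · 81 < 1, i.e. |z − 6| < 1/81. So R = 1/81.

R = 1/81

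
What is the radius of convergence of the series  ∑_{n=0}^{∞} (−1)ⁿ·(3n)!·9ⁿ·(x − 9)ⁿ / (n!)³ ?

R = 1/243

By the ratio test, |a_{n+1}/a_n| = (3n+1)·(3n+2)·(3n+3)/(n+1)³ · 9 → 243.
Convergence for |x − 9| · 243 < 1, i.e. |x − 9| < 1/243. So R = 1/243.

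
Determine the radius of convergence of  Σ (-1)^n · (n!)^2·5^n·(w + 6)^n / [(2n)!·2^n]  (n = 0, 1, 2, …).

Ratio test: |a_{n+1}/a_n| = (n+1)²/[(2n+1)·(2n+2)] · 5/2 → 5/8 as n → ∞.
The series converges when 5/8 · |w + 6| < 1, giving R = 8/5.

R = 8/5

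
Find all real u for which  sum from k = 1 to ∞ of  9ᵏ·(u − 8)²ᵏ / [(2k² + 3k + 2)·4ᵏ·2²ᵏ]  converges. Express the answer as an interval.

[20/3, 28/3]

The ratio of consecutive coefficients is [(2k² + 3k + 2)/(2(k+1)² + 3(k+1) + 2)] · 9/(4·4) → 9/16.
Writing y = (u − 8)², the series in y has radius 16/9, so |u − 8| < √(16/9) = 4/3 and R = 4/3.
Check u = 28/3: the terms are on the order of 1/k², so the series converges absolutely by comparison with the p-series (p = 2 > 1).
Endpoint u = 20/3: absolute convergence follows by limit comparison with Σ 1/k².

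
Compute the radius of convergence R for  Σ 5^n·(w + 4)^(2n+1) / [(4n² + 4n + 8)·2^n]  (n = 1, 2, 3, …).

Apply the ratio test: |a_{n+1}| / |a_n| = [(4n² + 4n + 8)/(4(n+1)² + 4(n+1) + 8)] · 5/2, which tends to 5/2 as n → ∞.
Writing y = (w + 4)², the series in y has radius 2/5, so |w + 4| < √(2/5) and R = √10/5.

R = √10/5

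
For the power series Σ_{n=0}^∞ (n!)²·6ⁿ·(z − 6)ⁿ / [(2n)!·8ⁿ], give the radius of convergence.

R = 16/3

Ratio test: |a_{n+1}/a_n| = (n+1)²/[(2n+1)·(2n+2)] · 6/8 → 3/16 as n → ∞.
Thus R = 1/(3/16) = 16/3.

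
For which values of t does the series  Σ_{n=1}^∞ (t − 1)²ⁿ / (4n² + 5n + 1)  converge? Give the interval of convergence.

[0, 2]

Ratio test: |a_{n+1}/a_n| = (4n² + 5n + 1)/(4(n+1)² + 5(n+1) + 1) → 1 as n → ∞.
Since the exponent of (t − 1) increases by 2 each term, convergence requires |t − 1|² < 1, hence R = 1.
At t = 2: absolute convergence follows by limit comparison with Σ 1/n².
When t = 0, absolute convergence follows by limit comparison with Σ 1/n².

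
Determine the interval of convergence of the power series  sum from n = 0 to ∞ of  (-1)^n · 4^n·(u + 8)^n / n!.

(−∞, ∞)

The ratio of consecutive coefficients is 4 · 1/(n+1) → 0.
The ratio tends to 0 regardless of u, hence R = ∞.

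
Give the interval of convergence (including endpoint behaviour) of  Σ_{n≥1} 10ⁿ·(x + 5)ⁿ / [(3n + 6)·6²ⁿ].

The ratio of consecutive coefficients is [(3n + 6)/(3(n+1) + 6)] · 10/36 → 5/18.
The series converges when 5/18 · |x + 5| < 1, giving R = 18/5.
Check x = -7/5: the terms behave like c/n; limit comparison with the harmonic series gives divergence.
Check x = -43/5: convergence follows from the alternating series test (terms decrease monotonically to 0).

[-43/5, -7/5)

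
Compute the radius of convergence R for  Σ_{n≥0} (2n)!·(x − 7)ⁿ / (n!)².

By the ratio test, |a_{n+1}/a_n| = (2n+1)·(2n+2)/(n+1)² → 4.
The series converges when 4 · |x − 7| < 1, giving R = 1/4.

R = 1/4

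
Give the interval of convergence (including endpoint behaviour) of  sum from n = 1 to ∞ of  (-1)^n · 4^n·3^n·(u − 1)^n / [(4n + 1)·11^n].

(1/12, 23/12]

By the ratio test, |a_{n+1}/a_n| = [(4n + 1)/(4(n+1) + 1)] · 4·3/11 → 12/11.
Convergence for |u − 1| · 12/11 < 1, i.e. |u − 1| < 11/12. So R = 11/12.
At u = 23/12: the terms alternate in sign and decrease monotonically to 0 in absolute value (size ~ c/n), so the alternating series test gives convergence.
Endpoint u = 1/12: the terms behave like c/n; limit comparison with the harmonic series gives divergence.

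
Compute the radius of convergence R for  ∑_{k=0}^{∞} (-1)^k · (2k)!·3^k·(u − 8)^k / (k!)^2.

By the ratio test, |a_{k+1}/a_k| = (2k+1)·(2k+2)/(k+1)² · 3 → 12.
Convergence for |u − 8| · 12 < 1, i.e. |u − 8| < 1/12. So R = 1/12.

R = 1/12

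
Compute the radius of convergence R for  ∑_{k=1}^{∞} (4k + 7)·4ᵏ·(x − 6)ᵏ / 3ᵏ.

R = 3/4

Apply the ratio test: |a_{k+1}| / |a_k| = [(4(k+1) + 7)/(4k + 7)] · 4/3, which tends to 4/3 as k → ∞.
Thus R = 1/(4/3) = 3/4.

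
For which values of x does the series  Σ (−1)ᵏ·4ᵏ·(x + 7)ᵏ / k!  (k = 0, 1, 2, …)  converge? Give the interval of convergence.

The ratio of consecutive coefficients is 4 · 1/(k+1) → 0.
The ratio tends to 0 regardless of x, hence R = ∞.

(−∞, ∞)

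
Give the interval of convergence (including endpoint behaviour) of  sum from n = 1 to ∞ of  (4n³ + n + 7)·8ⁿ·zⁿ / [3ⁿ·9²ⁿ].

By the ratio test, |a_{n+1}/a_n| = [(4(n+1)³ + (n+1) + 7)/(4n³ + n + 7)] · 8/(3·81) → 8/243.
Thus R = 1/(8/243) = 243/8.
Check z = 243/8: the n-th term does not approach 0; divergence by the term test.
Endpoint z = -243/8: the terms have absolute value of order n³, which does not tend to 0, so the series diverges by the divergence test.

(-243/8, 243/8)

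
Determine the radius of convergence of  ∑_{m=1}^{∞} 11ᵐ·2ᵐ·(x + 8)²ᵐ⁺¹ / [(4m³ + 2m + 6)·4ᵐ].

Ratio test: |a_{m+1}/a_m| = [(4m³ + 2m + 6)/(4(m+1)³ + 2(m+1) + 6)] · 11·2/4 → 11/2 as m → ∞.
Since the exponent of (x + 8) increases by 2 each term, convergence requires |x + 8|² < 2/11, hence R = √22/11.

R = √22/11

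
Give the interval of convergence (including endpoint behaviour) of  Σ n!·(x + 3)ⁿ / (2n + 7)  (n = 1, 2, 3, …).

{-3}

Ratio test: |a_{n+1}/a_n| = (n+1) · (2n + 7)/(2(n+1) + 7) → ∞ as n → ∞.
Since the ratio → ∞, the series diverges for every x ≠ -3, and R = 0.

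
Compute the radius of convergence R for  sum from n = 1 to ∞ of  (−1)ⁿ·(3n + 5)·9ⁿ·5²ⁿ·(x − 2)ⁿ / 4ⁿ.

R = 4/225

Ratio test: |a_{n+1}/a_n| = [(3(n+1) + 5)/(3n + 5)] · 9·25/4 → 225/4 as n → ∞.
Convergence for |x − 2| · 225/4 < 1, i.e. |x − 2| < 4/225. So R = 4/225.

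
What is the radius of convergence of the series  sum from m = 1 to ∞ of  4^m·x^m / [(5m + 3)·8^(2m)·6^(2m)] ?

Apply the ratio test: |a_{m+1}| / |a_m| = [(5m + 3)/(5(m+1) + 3)] · 4/(64·36), which tends to 1/576 as m → ∞.
Thus R = 1/(1/576) = 576.

R = 576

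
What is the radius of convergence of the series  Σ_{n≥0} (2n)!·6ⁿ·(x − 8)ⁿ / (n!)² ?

R = 1/24

By the ratio test, |a_{n+1}/a_n| = (2n+1)·(2n+2)/(n+1)² · 6 → 24.
The series converges when 24 · |x − 8| < 1, giving R = 1/24.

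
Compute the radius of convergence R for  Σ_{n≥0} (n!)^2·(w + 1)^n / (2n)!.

Ratio test: |a_{n+1}/a_n| = (n+1)²/[(2n+1)·(2n+2)] → 1/4 as n → ∞.
Thus R = 1/(1/4) = 4.

R = 4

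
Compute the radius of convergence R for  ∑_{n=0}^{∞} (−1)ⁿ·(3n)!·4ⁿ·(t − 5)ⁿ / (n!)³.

The ratio of consecutive coefficients is (3n+1)·(3n+2)·(3n+3)/(n+1)³ · 4 → 108.
Convergence for |t − 5| · 108 < 1, i.e. |t − 5| < 1/108. So R = 1/108.

R = 1/108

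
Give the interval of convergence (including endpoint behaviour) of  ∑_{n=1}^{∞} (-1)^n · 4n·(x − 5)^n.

(4, 6)

The ratio of consecutive coefficients is 4(n+1)/4n → 1.
Hence R = 1.
At x = 6: the n-th term does not approach 0; divergence by the term test.
At x = 4: the terms have absolute value of order n, which does not tend to 0, so the series diverges by the divergence test.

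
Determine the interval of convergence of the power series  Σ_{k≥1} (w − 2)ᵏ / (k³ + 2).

Apply the ratio test: |a_{k+1}| / |a_k| = (k³ + 2)/((k+1)³ + 2), which tends to 1 as k → ∞.
Hence R = 1.
Check w = 3: absolute convergence follows by limit comparison with Σ 1/k³.
Endpoint w = 1: the terms are on the order of 1/k³, so the series converges absolutely by comparison with the p-series (p = 3 > 1).

[1, 3]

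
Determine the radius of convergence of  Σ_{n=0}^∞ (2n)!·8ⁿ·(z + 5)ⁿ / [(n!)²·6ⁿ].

R = 3/16

Ratio test: |a_{n+1}/a_n| = (2n+1)·(2n+2)/(n+1)² · 8/6 → 16/3 as n → ∞.
Thus R = 1/(16/3) = 3/16.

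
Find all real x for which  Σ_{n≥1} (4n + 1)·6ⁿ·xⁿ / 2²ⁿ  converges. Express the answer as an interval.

Ratio test: |a_{n+1}/a_n| = [(4(n+1) + 1)/(4n + 1)] · 6/4 → 3/2 as n → ∞.
The series converges when 3/2 · |x| < 1, giving R = 2/3.
Endpoint x = 2/3: the terms do not tend to 0, so the series diverges.
When x = -2/3, the n-th term does not approach 0; divergence by the term test.

(-2/3, 2/3)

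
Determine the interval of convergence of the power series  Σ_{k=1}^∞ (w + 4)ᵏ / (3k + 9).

Apply the ratio test: |a_{k+1}| / |a_k| = (3k + 9)/(3(k+1) + 9), which tends to 1 as k → ∞.
So the series converges when |w + 4| < 1 and diverges when |w + 4| > 1; R = 1.
When w = -3, the terms behave like c/k; limit comparison with the harmonic series gives divergence.
Check w = -5: an alternating series whose terms decrease to 0 in absolute value, so it converges by the Leibniz criterion.

[-5, -3)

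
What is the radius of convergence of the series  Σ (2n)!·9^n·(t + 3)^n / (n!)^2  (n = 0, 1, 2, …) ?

Ratio test: |a_{n+1}/a_n| = (2n+1)·(2n+2)/(n+1)² · 9 → 36 as n → ∞.
Hence the series converges for |t + 3| < 1/(36) = 1/36, so the radius of convergence is 1/36.

R = 1/36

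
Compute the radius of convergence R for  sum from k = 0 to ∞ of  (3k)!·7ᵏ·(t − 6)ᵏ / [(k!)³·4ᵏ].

R = 4/189

By the ratio test, |a_{k+1}/a_k| = (3k+1)·(3k+2)·(3k+3)/(k+1)³ · 7/4 → 189/4.
Convergence for |t − 6| · 189/4 < 1, i.e. |t − 6| < 4/189. So R = 4/189.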